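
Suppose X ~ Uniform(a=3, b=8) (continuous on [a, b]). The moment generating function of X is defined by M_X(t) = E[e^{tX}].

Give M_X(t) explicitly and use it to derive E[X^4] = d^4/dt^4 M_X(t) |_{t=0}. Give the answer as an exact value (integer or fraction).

M_X(t) = (e^(8*t) - e^(3*t))/(5*t)

E[X^4] = D^4[M](0) = 1301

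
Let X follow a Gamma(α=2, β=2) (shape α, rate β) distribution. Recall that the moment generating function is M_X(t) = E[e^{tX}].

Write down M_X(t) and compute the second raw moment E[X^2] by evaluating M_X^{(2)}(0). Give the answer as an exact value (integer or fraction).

M_X(t) = 4/(2 - t)^2
dM/dt = -8/(t^3 - 6*t^2 + 12*t - 8)
d^2M/dt^2 = 24/(t^4 - 8*t^3 + 24*t^2 - 32*t + 16)

E[X^2] = d^2M/dt^2 |_{t=0} = 3/2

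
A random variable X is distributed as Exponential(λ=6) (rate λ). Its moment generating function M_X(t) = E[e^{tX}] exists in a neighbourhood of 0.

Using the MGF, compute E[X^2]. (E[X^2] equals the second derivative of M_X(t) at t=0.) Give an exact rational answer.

E[X^2] = M^(2)(0) = 1/18

M_X(t) = 6/(6 - t)
M^(2)(t) = -12/(t^3 - 18*t^2 + 108*t - 216)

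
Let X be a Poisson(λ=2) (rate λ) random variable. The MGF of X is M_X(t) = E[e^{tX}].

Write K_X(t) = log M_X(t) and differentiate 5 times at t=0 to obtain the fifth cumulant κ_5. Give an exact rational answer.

κ_5 = K′′′′′(0) = 2

M_X(t) = e^(2*e^(t) - 2)
K_X(t) = log M_X(t) = 2*e^(t) - 2
K′(t) = 2*e^(t)
K′′(t) = 2*e^(t)
K′′′(t) = 2*e^(t)
K′′′′(t) = 2*e^(t)
K′′′′′(t) = 2*e^(t)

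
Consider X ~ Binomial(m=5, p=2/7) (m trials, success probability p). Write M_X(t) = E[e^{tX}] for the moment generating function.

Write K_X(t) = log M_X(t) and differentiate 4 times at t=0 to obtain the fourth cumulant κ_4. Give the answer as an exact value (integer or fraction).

M_X(t) = (2*e^(t)/7 + 5/7)^5
K_X(t) = log M_X(t) = 5*log(2*e^(t)/7 + 5/7)
K^(4)(t) = (200*e^(3*t) - 2000*e^(2*t) + 1250*e^(t))/(16*e^(4*t) + 160*e^(3*t) + 600*e^(2*t) + 1000*e^(t) + 625)

κ_4 = K^(4)(0) = -550/2401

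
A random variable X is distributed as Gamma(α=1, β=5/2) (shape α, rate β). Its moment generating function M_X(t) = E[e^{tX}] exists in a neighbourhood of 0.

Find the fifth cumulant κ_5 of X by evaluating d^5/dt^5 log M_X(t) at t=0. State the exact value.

M_X(t) = 5/(2*(5/2 - t))
K_X(t) = log M_X(t) = -log(5/2 - t) - log(2) + log(5)
K^(5)(t) = -768/(32*t^5 - 400*t^4 + 2000*t^3 - 5000*t^2 + 6250*t - 3125)

κ_5 = K^(5)(0) = 768/3125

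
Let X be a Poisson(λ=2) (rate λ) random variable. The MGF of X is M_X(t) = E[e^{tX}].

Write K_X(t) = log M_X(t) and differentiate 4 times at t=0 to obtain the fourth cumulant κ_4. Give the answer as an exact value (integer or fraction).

κ_4 = K^(4)(0) = 2

M_X(t) = e^(2*e^(t) - 2)
K_X(t) = log M_X(t) = 2*e^(t) - 2
K^(4)(t) = 2*e^(t)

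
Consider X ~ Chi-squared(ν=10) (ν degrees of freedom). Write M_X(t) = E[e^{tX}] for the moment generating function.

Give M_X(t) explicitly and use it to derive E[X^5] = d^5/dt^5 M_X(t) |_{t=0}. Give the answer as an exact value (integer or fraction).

M_X(t) = (1 - 2*t)^(-5)
M′(t) = 10/(64*t^6 - 192*t^5 + 240*t^4 - 160*t^3 + 60*t^2 - 12*t + 1)
M′′(t) = -120/(128*t^7 - 448*t^6 + 672*t^5 - 560*t^4 + 280*t^3 - 84*t^2 + 14*t - 1)
M′′′(t) = 1680/(256*t^8 - 1024*t^7 + 1792*t^6 - 1792*t^5 + 1120*t^4 - 448*t^3 + 112*t^2 - 16*t + 1)
M′′′′(t) = -26880/(512*t^9 - 2304*t^8 + 4608*t^7 - 5376*t^6 + 4032*t^5 - 2016*t^4 + 672*t^3 - 144*t^2 + 18*t - 1)
M′′′′′(t) = 483840/(1024*t^10 - 5120*t^9 + 11520*t^8 - 15360*t^7 + 13440*t^6 - 8064*t^5 + 3360*t^4 - 960*t^3 + 180*t^2 - 20*t + 1)

E[X^5] = M′′′′′(0) = 483840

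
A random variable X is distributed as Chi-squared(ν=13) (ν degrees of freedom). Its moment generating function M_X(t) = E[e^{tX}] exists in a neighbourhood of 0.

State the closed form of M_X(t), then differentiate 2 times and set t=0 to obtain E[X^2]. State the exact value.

E[X^2] = D^2[M](0) = 195

M_X(t) = (1 - 2*t)^(-13/2)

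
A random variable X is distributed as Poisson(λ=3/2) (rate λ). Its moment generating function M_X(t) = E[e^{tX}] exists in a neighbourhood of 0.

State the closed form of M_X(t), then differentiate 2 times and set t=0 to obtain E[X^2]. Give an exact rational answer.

M_X(t) = e^(3*e^(t)/2 - 3/2)
D^2[M](t) = (9*e^(2*t)*e^(3*e^(t)/2) + 6*e^(t)*e^(3*e^(t)/2))*e^(-3/2)/4

E[X^2] = D^2[M](0) = 15/4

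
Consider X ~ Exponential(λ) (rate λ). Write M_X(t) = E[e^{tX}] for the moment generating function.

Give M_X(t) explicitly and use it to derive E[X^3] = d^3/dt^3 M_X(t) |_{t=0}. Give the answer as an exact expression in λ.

M_X(t) = λ/(λ - t)
D^3[M](t) = 6*λ/(λ^4 - 4*λ^3*t + 6*λ^2*t^2 - 4*λ*t^3 + t^4)

E[X^3] = D^3[M](0) = 6/λ^3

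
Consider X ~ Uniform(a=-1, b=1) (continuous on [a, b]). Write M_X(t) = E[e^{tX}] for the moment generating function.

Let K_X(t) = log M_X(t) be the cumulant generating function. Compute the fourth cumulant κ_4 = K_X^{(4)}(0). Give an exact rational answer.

κ_4 = K^(4)(0) = -2/15

M_X(t) = (e^(t) - e^(-t))/(2*t)
K_X(t) = log M_X(t) = -log(t) + log(e^(t) - e^(-t)) - log(2)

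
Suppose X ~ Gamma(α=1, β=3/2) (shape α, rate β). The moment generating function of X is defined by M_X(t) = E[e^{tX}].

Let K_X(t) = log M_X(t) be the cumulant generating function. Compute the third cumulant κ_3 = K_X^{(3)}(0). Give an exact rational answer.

κ_3 = K′′′(0) = 16/27

M_X(t) = 3/(2*(3/2 - t))
K_X(t) = log M_X(t) = -log(3/2 - t) - log(2) + log(3)
K′(t) = -2/(2*t - 3)
K′′(t) = 4/(4*t^2 - 12*t + 9)
K′′′(t) = -16/(8*t^3 - 36*t^2 + 54*t - 27)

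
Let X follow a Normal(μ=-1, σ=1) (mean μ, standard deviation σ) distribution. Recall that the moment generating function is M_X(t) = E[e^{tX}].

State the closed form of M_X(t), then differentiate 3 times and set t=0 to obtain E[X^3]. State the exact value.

E[X^3] = M′′′(0) = -4

M_X(t) = e^(t^2/2 - t)
M′(t) = t*e^(-t)*e^(t^2/2) - e^(-t)*e^(t^2/2)
M′′(t) = (t^2*e^(t^2/2) - 2*t*e^(t^2/2) + 2*e^(t^2/2))*e^(-t)
M′′′(t) = (t^3*e^(t^2/2) - 3*t^2*e^(t^2/2) + 6*t*e^(t^2/2) - 4*e^(t^2/2))*e^(-t)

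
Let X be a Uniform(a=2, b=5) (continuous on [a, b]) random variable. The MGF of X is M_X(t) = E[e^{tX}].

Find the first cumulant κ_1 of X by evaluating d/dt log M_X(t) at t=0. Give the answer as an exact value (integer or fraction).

κ_1 = K^(1)(0) = 7/2

M_X(t) = (e^(5*t) - e^(2*t))/(3*t)
K_X(t) = log M_X(t) = -log(t) + log(e^(5*t) - e^(2*t)) - log(3)
K^(1)(t) = (5*t*e^(3*t) - 2*t - e^(3*t) + 1)/(t*e^(3*t) - t)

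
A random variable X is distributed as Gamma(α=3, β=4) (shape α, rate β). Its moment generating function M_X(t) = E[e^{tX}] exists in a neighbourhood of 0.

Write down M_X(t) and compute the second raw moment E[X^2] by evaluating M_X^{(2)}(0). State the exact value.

E[X^2] = M^(2)(0) = 3/4

M_X(t) = 64/(4 - t)^3
M^(2)(t) = -768/(t^5 - 20*t^4 + 160*t^3 - 640*t^2 + 1280*t - 1024)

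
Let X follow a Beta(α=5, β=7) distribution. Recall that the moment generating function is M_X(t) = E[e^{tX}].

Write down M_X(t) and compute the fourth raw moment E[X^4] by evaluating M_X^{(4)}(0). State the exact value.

M_X(t) = ₁F₁(5; 12; t)
M^(4)(t) = 2*₁F₁(9; 16; t)/39

E[X^4] = M^(4)(0) = 2/39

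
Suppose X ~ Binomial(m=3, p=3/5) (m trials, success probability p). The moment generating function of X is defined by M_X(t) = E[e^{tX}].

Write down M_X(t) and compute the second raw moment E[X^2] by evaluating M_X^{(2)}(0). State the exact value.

E[X^2] = M^(2)(0) = 99/25

M_X(t) = (3*e^(t)/5 + 2/5)^3
M^(2)(t) = 243*e^(3*t)/125 + 216*e^(2*t)/125 + 36*e^(t)/125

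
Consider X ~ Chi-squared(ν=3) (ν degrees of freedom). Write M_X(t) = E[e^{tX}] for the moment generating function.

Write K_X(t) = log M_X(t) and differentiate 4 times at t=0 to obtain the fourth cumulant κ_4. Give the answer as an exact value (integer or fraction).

M_X(t) = (1 - 2*t)^(-3/2)
K_X(t) = log M_X(t) = -3*log(1 - 2*t)/2
dK/dt = -3/(2*t - 1)
d^2K/dt^2 = 6/(4*t^2 - 4*t + 1)
d^3K/dt^3 = -24/(8*t^3 - 12*t^2 + 6*t - 1)
d^4K/dt^4 = 144/(16*t^4 - 32*t^3 + 24*t^2 - 8*t + 1)

κ_4 = d^4K/dt^4 |_{t=0} = 144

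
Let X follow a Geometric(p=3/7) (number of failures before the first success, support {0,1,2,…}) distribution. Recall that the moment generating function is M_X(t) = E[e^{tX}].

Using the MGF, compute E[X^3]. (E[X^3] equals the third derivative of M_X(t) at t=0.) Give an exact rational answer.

E[X^3] = D^3[M](0) = 236/9

M_X(t) = 3/(7*(1 - 4*e^(t)/7))
D^3[M](t) = (192*e^(3*t) + 1344*e^(2*t) + 588*e^(t))/(256*e^(4*t) - 1792*e^(3*t) + 4704*e^(2*t) - 5488*e^(t) + 2401)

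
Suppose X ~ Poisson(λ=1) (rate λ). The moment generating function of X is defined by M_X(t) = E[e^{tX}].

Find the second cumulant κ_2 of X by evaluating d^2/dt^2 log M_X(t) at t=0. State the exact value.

M_X(t) = e^(e^(t) - 1)
K_X(t) = log M_X(t) = e^(t) - 1
dK/dt = e^(t)
d^2K/dt^2 = e^(t)

κ_2 = d^2K/dt^2 |_{t=0} = 1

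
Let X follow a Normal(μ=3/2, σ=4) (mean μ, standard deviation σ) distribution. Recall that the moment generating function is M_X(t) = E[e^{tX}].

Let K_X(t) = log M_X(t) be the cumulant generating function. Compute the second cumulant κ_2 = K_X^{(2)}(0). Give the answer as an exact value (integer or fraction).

κ_2 = d^2K/dt^2 |_{t=0} = 16

M_X(t) = e^(8*t^2 + 3*t/2)
K_X(t) = log M_X(t) = 8*t^2 + 3*t/2
dK/dt = 16*t + 3/2
d^2K/dt^2 = 16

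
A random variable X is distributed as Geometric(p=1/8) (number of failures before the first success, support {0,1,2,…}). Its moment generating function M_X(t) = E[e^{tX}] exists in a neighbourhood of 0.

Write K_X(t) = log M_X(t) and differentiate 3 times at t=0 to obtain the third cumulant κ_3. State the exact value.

κ_3 = K^(3)(0) = 840

M_X(t) = 1/(8*(1 - 7*e^(t)/8))
K_X(t) = log M_X(t) = -log(1 - 7*e^(t)/8) - 3*log(2)
K^(3)(t) = (-392*e^(2*t) - 448*e^(t))/(343*e^(3*t) - 1176*e^(2*t) + 1344*e^(t) - 512)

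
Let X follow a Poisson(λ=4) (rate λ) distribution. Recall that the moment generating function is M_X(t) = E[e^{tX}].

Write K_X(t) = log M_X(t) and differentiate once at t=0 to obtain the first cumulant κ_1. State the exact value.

M_X(t) = e^(4*e^(t) - 4)
K_X(t) = log M_X(t) = 4*e^(t) - 4
dK/dt = 4*e^(t)

κ_1 = dK/dt |_{t=0} = 4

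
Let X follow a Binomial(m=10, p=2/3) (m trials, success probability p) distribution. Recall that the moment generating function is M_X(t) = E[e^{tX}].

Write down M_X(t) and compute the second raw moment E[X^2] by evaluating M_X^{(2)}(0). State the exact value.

E[X^2] = M′′(0) = 140/3

M_X(t) = (2*e^(t)/3 + 1/3)^10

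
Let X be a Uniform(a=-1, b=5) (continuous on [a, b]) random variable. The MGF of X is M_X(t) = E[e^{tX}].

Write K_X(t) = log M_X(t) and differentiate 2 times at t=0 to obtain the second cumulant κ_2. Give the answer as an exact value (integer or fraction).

κ_2 = K^(2)(0) = 3

M_X(t) = (e^(5*t) - e^(-t))/(6*t)
K_X(t) = log M_X(t) = -log(t) + log(e^(5*t) - e^(-t)) - log(6)
K^(2)(t) = (-36*t^2*e^(6*t) + e^(12*t) - 2*e^(6*t) + 1)/(t^2*e^(12*t) - 2*t^2*e^(6*t) + t^2)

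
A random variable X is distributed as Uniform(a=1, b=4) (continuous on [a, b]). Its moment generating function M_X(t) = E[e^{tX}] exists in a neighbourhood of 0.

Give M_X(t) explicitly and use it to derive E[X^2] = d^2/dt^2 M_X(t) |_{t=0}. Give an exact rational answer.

M_X(t) = (e^(4*t) - e^(t))/(3*t)
D^2[M](t) = (16*t^2*e^(4*t) - t^2*e^(t) - 8*t*e^(4*t) + 2*t*e^(t) + 2*e^(4*t) - 2*e^(t))/(3*t^3)

E[X^2] = D^2[M](0) = 7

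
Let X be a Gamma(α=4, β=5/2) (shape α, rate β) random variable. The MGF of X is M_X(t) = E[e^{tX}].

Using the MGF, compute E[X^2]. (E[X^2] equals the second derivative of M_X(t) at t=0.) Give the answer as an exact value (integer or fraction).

M_X(t) = 625/(16*(5/2 - t)^4)
dM/dt = -5000/(32*t^5 - 400*t^4 + 2000*t^3 - 5000*t^2 + 6250*t - 3125)
d^2M/dt^2 = 50000/(64*t^6 - 960*t^5 + 6000*t^4 - 20000*t^3 + 37500*t^2 - 37500*t + 15625)

E[X^2] = d^2M/dt^2 |_{t=0} = 16/5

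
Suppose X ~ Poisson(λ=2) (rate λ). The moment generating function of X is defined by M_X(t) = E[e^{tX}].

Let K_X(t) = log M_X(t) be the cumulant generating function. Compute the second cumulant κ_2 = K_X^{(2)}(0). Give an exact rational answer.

M_X(t) = e^(2*e^(t) - 2)
K_X(t) = log M_X(t) = 2*e^(t) - 2
K^(2)(t) = 2*e^(t)

κ_2 = K^(2)(0) = 2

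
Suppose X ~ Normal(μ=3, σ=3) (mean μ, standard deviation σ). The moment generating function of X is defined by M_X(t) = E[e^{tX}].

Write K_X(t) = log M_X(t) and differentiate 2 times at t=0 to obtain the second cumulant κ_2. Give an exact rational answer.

κ_2 = D^2[K](0) = 9

M_X(t) = e^(9*t^2/2 + 3*t)
K_X(t) = log M_X(t) = 9*t^2/2 + 3*t
D^2[K](t) = 9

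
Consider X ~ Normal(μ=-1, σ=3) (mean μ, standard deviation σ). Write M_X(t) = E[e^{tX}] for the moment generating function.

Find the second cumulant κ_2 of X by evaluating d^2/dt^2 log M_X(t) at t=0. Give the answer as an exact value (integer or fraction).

κ_2 = K^(2)(0) = 9

M_X(t) = e^(9*t^2/2 - t)
K_X(t) = log M_X(t) = 9*t^2/2 - t
K^(2)(t) = 9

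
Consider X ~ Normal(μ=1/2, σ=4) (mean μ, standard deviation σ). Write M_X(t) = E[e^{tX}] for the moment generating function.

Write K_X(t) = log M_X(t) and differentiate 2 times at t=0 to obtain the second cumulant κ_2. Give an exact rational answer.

M_X(t) = e^(8*t^2 + t/2)
K_X(t) = log M_X(t) = 8*t^2 + t/2
dK/dt = 16*t + 1/2
d^2K/dt^2 = 16

κ_2 = d^2K/dt^2 |_{t=0} = 16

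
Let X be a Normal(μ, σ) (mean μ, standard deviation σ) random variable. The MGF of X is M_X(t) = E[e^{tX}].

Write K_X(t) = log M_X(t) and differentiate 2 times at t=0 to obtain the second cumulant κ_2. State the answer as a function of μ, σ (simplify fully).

M_X(t) = e^(μ*t + σ^2*t^2/2)
K_X(t) = log M_X(t) = μ*t + σ^2*t^2/2
K′(t) = μ + σ^2*t
K′′(t) = σ^2

κ_2 = K′′(0) = σ^2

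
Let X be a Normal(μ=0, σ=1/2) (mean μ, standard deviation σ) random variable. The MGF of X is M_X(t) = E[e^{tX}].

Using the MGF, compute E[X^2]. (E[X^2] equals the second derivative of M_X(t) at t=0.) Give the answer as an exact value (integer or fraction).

E[X^2] = D^2[M](0) = 1/4

M_X(t) = e^(t^2/8)
D^2[M](t) = t^2*e^(t^2/8)/16 + e^(t^2/8)/4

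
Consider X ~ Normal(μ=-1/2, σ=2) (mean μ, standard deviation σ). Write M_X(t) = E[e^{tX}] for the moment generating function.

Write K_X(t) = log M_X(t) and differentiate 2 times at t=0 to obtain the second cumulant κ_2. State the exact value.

κ_2 = d^2K/dt^2 |_{t=0} = 4

M_X(t) = e^(2*t^2 - t/2)
K_X(t) = log M_X(t) = 2*t^2 - t/2
dK/dt = 4*t - 1/2
d^2K/dt^2 = 4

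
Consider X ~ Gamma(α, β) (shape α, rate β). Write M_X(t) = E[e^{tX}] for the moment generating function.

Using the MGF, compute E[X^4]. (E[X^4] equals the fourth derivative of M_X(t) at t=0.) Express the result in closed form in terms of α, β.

E[X^4] = M^(4)(0) = α*(α^3 + 6*α^2 + 11*α + 6)/β^4

M_X(t) = (β/(β - t))^α
M^(4)(t) = (α^4*β^α*(1/(β - t))^α + 6*α^3*β^α*(1/(β - t))^α + 11*α^2*β^α*(1/(β - t))^α + 6*α*β^α*(1/(β - t))^α)/(β^4 - 4*β^3*t + 6*β^2*t^2 - 4*β*t^3 + t^4)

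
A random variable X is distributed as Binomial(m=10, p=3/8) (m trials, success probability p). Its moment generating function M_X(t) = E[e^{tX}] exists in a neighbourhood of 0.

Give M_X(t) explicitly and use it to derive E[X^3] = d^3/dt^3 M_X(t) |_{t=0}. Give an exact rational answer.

E[X^3] = M^(3)(0) = 1275/16

M_X(t) = (3*e^(t)/8 + 5/8)^10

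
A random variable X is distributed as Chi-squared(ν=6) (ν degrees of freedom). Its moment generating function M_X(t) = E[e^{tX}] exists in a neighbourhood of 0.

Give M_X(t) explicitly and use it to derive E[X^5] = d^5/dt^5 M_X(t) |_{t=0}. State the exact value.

M_X(t) = (1 - 2*t)^(-3)
dM/dt = 6/(16*t^4 - 32*t^3 + 24*t^2 - 8*t + 1)
d^2M/dt^2 = -48/(32*t^5 - 80*t^4 + 80*t^3 - 40*t^2 + 10*t - 1)
d^3M/dt^3 = 480/(64*t^6 - 192*t^5 + 240*t^4 - 160*t^3 + 60*t^2 - 12*t + 1)
d^4M/dt^4 = -5760/(128*t^7 - 448*t^6 + 672*t^5 - 560*t^4 + 280*t^3 - 84*t^2 + 14*t - 1)
d^5M/dt^5 = 80640/(256*t^8 - 1024*t^7 + 1792*t^6 - 1792*t^5 + 1120*t^4 - 448*t^3 + 112*t^2 - 16*t + 1)

E[X^5] = d^5M/dt^5 |_{t=0} = 80640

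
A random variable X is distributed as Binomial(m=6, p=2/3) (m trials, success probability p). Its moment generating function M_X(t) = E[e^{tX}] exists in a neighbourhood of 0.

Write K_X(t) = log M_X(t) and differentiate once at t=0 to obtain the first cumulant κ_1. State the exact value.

κ_1 = dK/dt |_{t=0} = 4

M_X(t) = (2*e^(t)/3 + 1/3)^6
K_X(t) = log M_X(t) = 6*log(2*e^(t)/3 + 1/3)
dK/dt = 12*e^(t)/(2*e^(t) + 1)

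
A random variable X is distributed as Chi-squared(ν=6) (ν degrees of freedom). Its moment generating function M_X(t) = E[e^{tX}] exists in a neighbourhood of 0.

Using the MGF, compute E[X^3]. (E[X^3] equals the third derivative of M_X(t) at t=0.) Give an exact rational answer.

M_X(t) = (1 - 2*t)^(-3)
dM/dt = 6/(16*t^4 - 32*t^3 + 24*t^2 - 8*t + 1)
d^2M/dt^2 = -48/(32*t^5 - 80*t^4 + 80*t^3 - 40*t^2 + 10*t - 1)
d^3M/dt^3 = 480/(64*t^6 - 192*t^5 + 240*t^4 - 160*t^3 + 60*t^2 - 12*t + 1)

E[X^3] = d^3M/dt^3 |_{t=0} = 480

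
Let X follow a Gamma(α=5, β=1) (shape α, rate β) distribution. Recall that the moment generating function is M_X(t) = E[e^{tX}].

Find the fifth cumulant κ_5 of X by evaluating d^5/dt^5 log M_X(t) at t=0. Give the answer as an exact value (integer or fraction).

κ_5 = K′′′′′(0) = 120

M_X(t) = (1 - t)^(-5)
K_X(t) = log M_X(t) = -5*log(1 - t)
K′(t) = -5/(t - 1)
K′′(t) = 5/(t^2 - 2*t + 1)
K′′′(t) = -10/(t^3 - 3*t^2 + 3*t - 1)
K′′′′(t) = 30/(t^4 - 4*t^3 + 6*t^2 - 4*t + 1)
K′′′′′(t) = -120/(t^5 - 5*t^4 + 10*t^3 - 10*t^2 + 5*t - 1)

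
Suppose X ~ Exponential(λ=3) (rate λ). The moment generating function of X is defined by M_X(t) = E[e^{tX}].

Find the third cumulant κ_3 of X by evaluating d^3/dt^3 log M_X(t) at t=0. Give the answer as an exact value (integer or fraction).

M_X(t) = 3/(3 - t)
K_X(t) = log M_X(t) = -log(3 - t) + log(3)
K′(t) = -1/(t - 3)
K′′(t) = 1/(t^2 - 6*t + 9)
K′′′(t) = -2/(t^3 - 9*t^2 + 27*t - 27)

κ_3 = K′′′(0) = 2/27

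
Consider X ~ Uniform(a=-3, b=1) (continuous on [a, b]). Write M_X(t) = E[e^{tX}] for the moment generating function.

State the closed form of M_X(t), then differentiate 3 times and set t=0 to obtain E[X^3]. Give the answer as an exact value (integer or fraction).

E[X^3] = d^3M/dt^3 |_{t=0} = -5

M_X(t) = (e^(t) - e^(-3*t))/(4*t)
dM/dt = (t*e^(4*t) + 3*t - e^(4*t) + 1)*e^(-3*t)/(4*t^2)
d^2M/dt^2 = (t^2*e^(4*t) - 9*t^2 - 2*t*e^(4*t) - 6*t + 2*e^(4*t) - 2)*e^(-3*t)/(4*t^3)
d^3M/dt^3 = (t^3*e^(4*t) + 27*t^3 - 3*t^2*e^(4*t) + 27*t^2 + 6*t*e^(4*t) + 18*t - 6*e^(4*t) + 6)*e^(-3*t)/(4*t^4)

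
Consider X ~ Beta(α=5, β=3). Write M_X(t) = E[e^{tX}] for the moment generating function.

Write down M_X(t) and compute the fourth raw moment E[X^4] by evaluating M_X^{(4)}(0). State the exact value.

E[X^4] = d^4M/dt^4 |_{t=0} = 7/33

M_X(t) = ₁F₁(5; 8; t)
dM/dt = 5*₁F₁(6; 9; t)/8
d^2M/dt^2 = 5*₁F₁(7; 10; t)/12
d^3M/dt^3 = 7*₁F₁(8; 11; t)/24
d^4M/dt^4 = 7*₁F₁(9; 12; t)/33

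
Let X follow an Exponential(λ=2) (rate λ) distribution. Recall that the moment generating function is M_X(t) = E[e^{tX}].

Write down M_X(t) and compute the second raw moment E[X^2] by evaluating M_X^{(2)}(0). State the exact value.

M_X(t) = 2/(2 - t)
dM/dt = 2/(t^2 - 4*t + 4)
d^2M/dt^2 = -4/(t^3 - 6*t^2 + 12*t - 8)

E[X^2] = d^2M/dt^2 |_{t=0} = 1/2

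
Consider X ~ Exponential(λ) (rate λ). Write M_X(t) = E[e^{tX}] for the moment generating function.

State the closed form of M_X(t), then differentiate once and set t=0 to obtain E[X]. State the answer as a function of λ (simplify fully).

M_X(t) = λ/(λ - t)
M′(t) = λ/(λ^2 - 2*λ*t + t^2)

E[X] = M′(0) = 1/λ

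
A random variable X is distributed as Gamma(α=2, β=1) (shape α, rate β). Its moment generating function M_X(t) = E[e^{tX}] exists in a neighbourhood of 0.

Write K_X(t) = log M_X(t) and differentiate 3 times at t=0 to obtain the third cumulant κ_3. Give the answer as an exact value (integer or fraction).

M_X(t) = (1 - t)^(-2)
K_X(t) = log M_X(t) = -2*log(1 - t)
K^(3)(t) = -4/(t^3 - 3*t^2 + 3*t - 1)

κ_3 = K^(3)(0) = 4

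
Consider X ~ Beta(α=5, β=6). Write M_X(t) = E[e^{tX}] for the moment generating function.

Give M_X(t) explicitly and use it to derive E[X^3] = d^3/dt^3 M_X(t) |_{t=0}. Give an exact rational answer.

M_X(t) = ₁F₁(5; 11; t)
M^(3)(t) = 35*₁F₁(8; 14; t)/286

E[X^3] = M^(3)(0) = 35/286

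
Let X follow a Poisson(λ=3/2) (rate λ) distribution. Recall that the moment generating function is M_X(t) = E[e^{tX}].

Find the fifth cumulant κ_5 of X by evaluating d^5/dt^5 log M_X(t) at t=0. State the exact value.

M_X(t) = e^(3*e^(t)/2 - 3/2)
K_X(t) = log M_X(t) = 3*e^(t)/2 - 3/2
dK/dt = 3*e^(t)/2
d^2K/dt^2 = 3*e^(t)/2
d^3K/dt^3 = 3*e^(t)/2
d^4K/dt^4 = 3*e^(t)/2
d^5K/dt^5 = 3*e^(t)/2

κ_5 = d^5K/dt^5 |_{t=0} = 3/2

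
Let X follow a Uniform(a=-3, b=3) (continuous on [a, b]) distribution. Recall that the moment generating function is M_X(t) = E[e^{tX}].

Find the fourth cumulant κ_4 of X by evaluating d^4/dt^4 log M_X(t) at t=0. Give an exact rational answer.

M_X(t) = (e^(3*t) - e^(-3*t))/(6*t)
K_X(t) = log M_X(t) = -log(t) + log(e^(3*t) - e^(-3*t)) - log(6)

κ_4 = D^4[K](0) = -54/5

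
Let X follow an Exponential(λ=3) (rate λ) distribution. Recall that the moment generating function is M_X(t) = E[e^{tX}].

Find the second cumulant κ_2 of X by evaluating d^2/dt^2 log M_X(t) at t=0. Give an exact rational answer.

κ_2 = K^(2)(0) = 1/9

M_X(t) = 3/(3 - t)
K_X(t) = log M_X(t) = -log(3 - t) + log(3)
K^(2)(t) = 1/(t^2 - 6*t + 9)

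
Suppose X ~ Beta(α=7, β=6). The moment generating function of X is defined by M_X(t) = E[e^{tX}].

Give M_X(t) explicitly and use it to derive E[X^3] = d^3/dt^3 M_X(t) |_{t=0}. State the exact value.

E[X^3] = D^3[M](0) = 12/65

M_X(t) = ₁F₁(7; 13; t)
D^3[M](t) = 12*₁F₁(10; 16; t)/65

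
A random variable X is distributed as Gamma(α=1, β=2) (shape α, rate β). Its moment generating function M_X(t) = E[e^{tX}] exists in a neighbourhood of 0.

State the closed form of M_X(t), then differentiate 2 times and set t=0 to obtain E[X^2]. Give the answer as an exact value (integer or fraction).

M_X(t) = 2/(2 - t)
dM/dt = 2/(t^2 - 4*t + 4)
d^2M/dt^2 = -4/(t^3 - 6*t^2 + 12*t - 8)

E[X^2] = d^2M/dt^2 |_{t=0} = 1/2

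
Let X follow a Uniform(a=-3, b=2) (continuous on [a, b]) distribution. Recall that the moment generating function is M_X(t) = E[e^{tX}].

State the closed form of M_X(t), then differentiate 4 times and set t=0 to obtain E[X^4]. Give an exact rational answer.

M_X(t) = (e^(2*t) - e^(-3*t))/(5*t)
dM/dt = (2*t*e^(5*t) + 3*t - e^(5*t) + 1)*e^(-3*t)/(5*t^2)
d^2M/dt^2 = (4*t^2*e^(5*t) - 9*t^2 - 4*t*e^(5*t) - 6*t + 2*e^(5*t) - 2)*e^(-3*t)/(5*t^3)
d^3M/dt^3 = (8*t^3*e^(5*t) + 27*t^3 - 12*t^2*e^(5*t) + 27*t^2 + 12*t*e^(5*t) + 18*t - 6*e^(5*t) + 6)*e^(-3*t)/(5*t^4)
d^4M/dt^4 = (16*t^4*e^(5*t) - 81*t^4 - 32*t^3*e^(5*t) - 108*t^3 + 48*t^2*e^(5*t) - 108*t^2 - 48*t*e^(5*t) - 72*t + 24*e^(5*t) - 24)*e^(-3*t)/(5*t^5)

E[X^4] = d^4M/dt^4 |_{t=0} = 11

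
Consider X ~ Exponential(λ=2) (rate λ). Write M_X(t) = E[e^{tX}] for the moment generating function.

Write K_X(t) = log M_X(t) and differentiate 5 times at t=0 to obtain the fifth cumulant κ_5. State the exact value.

M_X(t) = 2/(2 - t)
K_X(t) = log M_X(t) = -log(2 - t) + log(2)
K^(5)(t) = -24/(t^5 - 10*t^4 + 40*t^3 - 80*t^2 + 80*t - 32)

κ_5 = K^(5)(0) = 3/4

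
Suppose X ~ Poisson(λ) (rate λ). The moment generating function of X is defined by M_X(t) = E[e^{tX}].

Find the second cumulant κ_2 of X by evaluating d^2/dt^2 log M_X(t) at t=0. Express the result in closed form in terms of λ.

M_X(t) = e^(λ*(e^(t) - 1))
K_X(t) = log M_X(t) = λ*(e^(t) - 1)
dK/dt = λ*e^(t)
d^2K/dt^2 = λ*e^(t)

κ_2 = d^2K/dt^2 |_{t=0} = λ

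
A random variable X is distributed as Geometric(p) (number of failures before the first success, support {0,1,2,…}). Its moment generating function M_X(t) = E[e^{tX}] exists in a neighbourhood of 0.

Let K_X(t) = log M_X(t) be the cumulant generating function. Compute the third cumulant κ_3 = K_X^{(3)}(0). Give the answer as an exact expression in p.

M_X(t) = p/(-(1 - p)*e^(t) + 1)
K_X(t) = log M_X(t) = log(p) - log(-(1 - p)*e^(t) + 1)
dK/dt = (-p*e^(t) + e^(t))/(p*e^(t) - e^(t) + 1)
d^2K/dt^2 = (-p*e^(t) + e^(t))/(p^2*e^(2*t) - 2*p*e^(2*t) + 2*p*e^(t) + e^(2*t) - 2*e^(t) + 1)

κ_3 = d^3K/dt^3 |_{t=0} = (p^2 - 3*p + 2)/p^3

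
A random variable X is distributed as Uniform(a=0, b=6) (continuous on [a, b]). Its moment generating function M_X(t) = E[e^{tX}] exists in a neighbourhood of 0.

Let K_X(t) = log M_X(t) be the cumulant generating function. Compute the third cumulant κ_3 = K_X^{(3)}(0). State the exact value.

M_X(t) = (e^(6*t) - 1)/(6*t)
K_X(t) = log M_X(t) = -log(t) + log(e^(6*t) - 1) - log(6)
dK/dt = (6*t*e^(6*t) - e^(6*t) + 1)/(t*e^(6*t) - t)
d^2K/dt^2 = (-36*t^2*e^(6*t) + e^(12*t) - 2*e^(6*t) + 1)/(t^2*e^(12*t) - 2*t^2*e^(6*t) + t^2)
d^3K/dt^3 = (216*t^3*e^(12*t) + 216*t^3*e^(6*t) - 2*e^(18*t) + 6*e^(12*t) - 6*e^(6*t) + 2)/(t^3*e^(18*t) - 3*t^3*e^(12*t) + 3*t^3*e^(6*t) - t^3)

κ_3 = d^3K/dt^3 |_{t=0} = 0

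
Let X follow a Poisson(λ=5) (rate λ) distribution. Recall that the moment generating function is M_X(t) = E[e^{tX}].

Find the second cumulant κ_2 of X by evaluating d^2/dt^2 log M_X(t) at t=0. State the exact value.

M_X(t) = e^(5*e^(t) - 5)
K_X(t) = log M_X(t) = 5*e^(t) - 5
K′(t) = 5*e^(t)
K′′(t) = 5*e^(t)

κ_2 = K′′(0) = 5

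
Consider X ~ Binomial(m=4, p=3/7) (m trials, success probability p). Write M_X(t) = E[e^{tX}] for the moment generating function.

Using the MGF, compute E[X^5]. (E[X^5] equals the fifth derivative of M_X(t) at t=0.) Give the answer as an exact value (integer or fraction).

E[X^5] = d^5M/dt^5 |_{t=0} = 216336/2401

M_X(t) = (3*e^(t)/7 + 4/7)^4
dM/dt = 324*e^(4*t)/2401 + 1296*e^(3*t)/2401 + 1728*e^(2*t)/2401 + 768*e^(t)/2401
d^2M/dt^2 = 1296*e^(4*t)/2401 + 3888*e^(3*t)/2401 + 3456*e^(2*t)/2401 + 768*e^(t)/2401
d^3M/dt^3 = 5184*e^(4*t)/2401 + 11664*e^(3*t)/2401 + 6912*e^(2*t)/2401 + 768*e^(t)/2401
d^4M/dt^4 = 20736*e^(4*t)/2401 + 34992*e^(3*t)/2401 + 13824*e^(2*t)/2401 + 768*e^(t)/2401
d^5M/dt^5 = 82944*e^(4*t)/2401 + 104976*e^(3*t)/2401 + 27648*e^(2*t)/2401 + 768*e^(t)/2401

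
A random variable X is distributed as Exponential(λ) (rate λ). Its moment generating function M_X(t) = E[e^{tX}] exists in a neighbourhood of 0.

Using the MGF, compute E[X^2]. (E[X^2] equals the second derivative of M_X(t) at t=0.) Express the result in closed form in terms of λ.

E[X^2] = M^(2)(0) = 2/λ^2

M_X(t) = λ/(λ - t)
M^(2)(t) = -2*λ/(-λ^3 + 3*λ^2*t - 3*λ*t^2 + t^3)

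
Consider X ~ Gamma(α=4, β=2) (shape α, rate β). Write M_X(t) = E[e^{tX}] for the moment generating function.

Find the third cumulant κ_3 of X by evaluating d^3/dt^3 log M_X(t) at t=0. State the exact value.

κ_3 = K′′′(0) = 1

M_X(t) = 16/(2 - t)^4
K_X(t) = log M_X(t) = -4*log(2 - t) + 4*log(2)
K′(t) = -4/(t - 2)
K′′(t) = 4/(t^2 - 4*t + 4)
K′′′(t) = -8/(t^3 - 6*t^2 + 12*t - 8)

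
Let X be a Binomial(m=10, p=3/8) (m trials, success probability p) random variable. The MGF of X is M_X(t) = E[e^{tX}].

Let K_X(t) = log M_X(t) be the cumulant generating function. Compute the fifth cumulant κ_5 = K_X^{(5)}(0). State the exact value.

M_X(t) = (3*e^(t)/8 + 5/8)^10
K_X(t) = log M_X(t) = 10*log(3*e^(t)/8 + 5/8)
D^5[K](t) = (-4050*e^(4*t) + 74250*e^(3*t) - 123750*e^(2*t) + 18750*e^(t))/(243*e^(5*t) + 2025*e^(4*t) + 6750*e^(3*t) + 11250*e^(2*t) + 9375*e^(t) + 3125)

κ_5 = D^5[K](0) = -2175/2048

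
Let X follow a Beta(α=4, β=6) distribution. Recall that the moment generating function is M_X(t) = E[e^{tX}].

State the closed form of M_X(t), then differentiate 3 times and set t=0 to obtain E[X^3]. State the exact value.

M_X(t) = ₁F₁(4; 10; t)
dM/dt = 2*₁F₁(5; 11; t)/5
d^2M/dt^2 = 2*₁F₁(6; 12; t)/11
d^3M/dt^3 = ₁F₁(7; 13; t)/11

E[X^3] = d^3M/dt^3 |_{t=0} = 1/11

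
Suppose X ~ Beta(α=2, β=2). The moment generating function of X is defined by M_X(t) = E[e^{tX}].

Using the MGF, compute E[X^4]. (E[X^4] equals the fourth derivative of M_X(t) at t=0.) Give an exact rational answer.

E[X^4] = M′′′′(0) = 1/7

M_X(t) = ₁F₁(2; 4; t)
M′(t) = ₁F₁(3; 5; t)/2
M′′(t) = 3*₁F₁(4; 6; t)/10
M′′′(t) = ₁F₁(5; 7; t)/5
M′′′′(t) = ₁F₁(6; 8; t)/7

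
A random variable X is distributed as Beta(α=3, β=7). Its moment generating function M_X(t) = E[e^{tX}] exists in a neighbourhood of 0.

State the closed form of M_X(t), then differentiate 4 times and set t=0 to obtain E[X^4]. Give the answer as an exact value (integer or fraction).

M_X(t) = ₁F₁(3; 10; t)
M′(t) = 3*₁F₁(4; 11; t)/10
M′′(t) = 6*₁F₁(5; 12; t)/55
M′′′(t) = ₁F₁(6; 13; t)/22
M′′′′(t) = 3*₁F₁(7; 14; t)/143

E[X^4] = M′′′′(0) = 3/143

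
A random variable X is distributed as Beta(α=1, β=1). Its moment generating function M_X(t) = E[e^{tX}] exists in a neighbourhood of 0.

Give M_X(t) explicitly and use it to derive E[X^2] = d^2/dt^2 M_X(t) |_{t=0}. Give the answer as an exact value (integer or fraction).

M_X(t) = ₁F₁(1; 2; t)
D^2[M](t) = ₁F₁(3; 4; t)/3

E[X^2] = D^2[M](0) = 1/3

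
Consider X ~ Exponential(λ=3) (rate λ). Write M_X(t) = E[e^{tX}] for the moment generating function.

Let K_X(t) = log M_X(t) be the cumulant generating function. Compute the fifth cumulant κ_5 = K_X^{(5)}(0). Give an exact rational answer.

M_X(t) = 3/(3 - t)
K_X(t) = log M_X(t) = -log(3 - t) + log(3)
K^(5)(t) = -24/(t^5 - 15*t^4 + 90*t^3 - 270*t^2 + 405*t - 243)

κ_5 = K^(5)(0) = 8/81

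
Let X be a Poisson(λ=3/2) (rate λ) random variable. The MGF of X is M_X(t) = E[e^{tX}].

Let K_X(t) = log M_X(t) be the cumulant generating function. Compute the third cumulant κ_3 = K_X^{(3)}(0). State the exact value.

M_X(t) = e^(3*e^(t)/2 - 3/2)
K_X(t) = log M_X(t) = 3*e^(t)/2 - 3/2
dK/dt = 3*e^(t)/2
d^2K/dt^2 = 3*e^(t)/2
d^3K/dt^3 = 3*e^(t)/2

κ_3 = d^3K/dt^3 |_{t=0} = 3/2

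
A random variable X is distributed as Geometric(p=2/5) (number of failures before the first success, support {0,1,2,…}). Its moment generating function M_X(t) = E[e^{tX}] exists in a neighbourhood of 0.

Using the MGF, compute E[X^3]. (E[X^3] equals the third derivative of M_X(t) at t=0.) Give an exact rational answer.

M_X(t) = 2/(5*(1 - 3*e^(t)/5))
M′(t) = 6*e^(t)/(9*e^(2*t) - 30*e^(t) + 25)
M′′(t) = (-18*e^(2*t) - 30*e^(t))/(27*e^(3*t) - 135*e^(2*t) + 225*e^(t) - 125)
M′′′(t) = (54*e^(3*t) + 360*e^(2*t) + 150*e^(t))/(81*e^(4*t) - 540*e^(3*t) + 1350*e^(2*t) - 1500*e^(t) + 625)

E[X^3] = M′′′(0) = 141/4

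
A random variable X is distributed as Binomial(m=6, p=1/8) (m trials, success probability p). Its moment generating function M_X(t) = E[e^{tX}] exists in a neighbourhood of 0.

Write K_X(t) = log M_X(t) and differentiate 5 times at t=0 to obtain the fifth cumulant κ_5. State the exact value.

κ_5 = K′′′′′(0) = -315/2048

M_X(t) = (e^(t)/8 + 7/8)^6
K_X(t) = log M_X(t) = 6*log(e^(t)/8 + 7/8)
K′(t) = 6*e^(t)/(e^(t) + 7)
K′′(t) = 42*e^(t)/(e^(2*t) + 14*e^(t) + 49)
K′′′(t) = (-42*e^(2*t) + 294*e^(t))/(e^(3*t) + 21*e^(2*t) + 147*e^(t) + 343)
K′′′′(t) = (42*e^(3*t) - 1176*e^(2*t) + 2058*e^(t))/(e^(4*t) + 28*e^(3*t) + 294*e^(2*t) + 1372*e^(t) + 2401)
K′′′′′(t) = (-42*e^(4*t) + 3234*e^(3*t) - 22638*e^(2*t) + 14406*e^(t))/(e^(5*t) + 35*e^(4*t) + 490*e^(3*t) + 3430*e^(2*t) + 12005*e^(t) + 16807)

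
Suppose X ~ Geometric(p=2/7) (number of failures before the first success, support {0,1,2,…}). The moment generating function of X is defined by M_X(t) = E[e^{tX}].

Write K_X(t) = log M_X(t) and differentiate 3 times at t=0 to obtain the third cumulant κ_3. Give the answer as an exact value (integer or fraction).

M_X(t) = 2/(7*(1 - 5*e^(t)/7))
K_X(t) = log M_X(t) = -log(1 - 5*e^(t)/7) - log(7) + log(2)
K′(t) = -5*e^(t)/(5*e^(t) - 7)
K′′(t) = 35*e^(t)/(25*e^(2*t) - 70*e^(t) + 49)
K′′′(t) = (-175*e^(2*t) - 245*e^(t))/(125*e^(3*t) - 525*e^(2*t) + 735*e^(t) - 343)

κ_3 = K′′′(0) = 105/2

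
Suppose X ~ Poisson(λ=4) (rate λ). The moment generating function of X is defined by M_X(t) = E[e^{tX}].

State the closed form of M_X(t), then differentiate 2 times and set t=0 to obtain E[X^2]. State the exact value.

M_X(t) = e^(4*e^(t) - 4)
M^(2)(t) = (16*e^(2*t)*e^(4*e^(t)) + 4*e^(t)*e^(4*e^(t)))*e^(-4)

E[X^2] = M^(2)(0) = 20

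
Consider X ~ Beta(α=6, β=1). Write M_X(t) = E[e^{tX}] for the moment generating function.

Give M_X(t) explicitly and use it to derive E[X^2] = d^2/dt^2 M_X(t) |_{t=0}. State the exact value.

M_X(t) = ₁F₁(6; 7; t)
M^(2)(t) = 3*₁F₁(8; 9; t)/4

E[X^2] = M^(2)(0) = 3/4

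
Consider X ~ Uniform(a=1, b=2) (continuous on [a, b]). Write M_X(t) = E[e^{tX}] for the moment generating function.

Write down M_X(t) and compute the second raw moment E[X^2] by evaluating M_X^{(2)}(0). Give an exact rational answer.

E[X^2] = M′′(0) = 7/3

M_X(t) = (e^(2*t) - e^(t))/t
M′(t) = (2*t*e^(2*t) - t*e^(t) - e^(2*t) + e^(t))/t^2
M′′(t) = (4*t^2*e^(2*t) - t^2*e^(t) - 4*t*e^(2*t) + 2*t*e^(t) + 2*e^(2*t) - 2*e^(t))/t^3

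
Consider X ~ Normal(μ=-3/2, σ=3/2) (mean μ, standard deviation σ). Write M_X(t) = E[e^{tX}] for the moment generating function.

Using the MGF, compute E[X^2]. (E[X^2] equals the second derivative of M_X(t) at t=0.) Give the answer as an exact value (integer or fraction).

E[X^2] = M′′(0) = 9/2

M_X(t) = e^(9*t^2/8 - 3*t/2)
M′(t) = 9*t*e^(-3*t/2)*e^(9*t^2/8)/4 - 3*e^(-3*t/2)*e^(9*t^2/8)/2
M′′(t) = (81*t^2*e^(9*t^2/8) - 108*t*e^(9*t^2/8) + 72*e^(9*t^2/8))*e^(-3*t/2)/16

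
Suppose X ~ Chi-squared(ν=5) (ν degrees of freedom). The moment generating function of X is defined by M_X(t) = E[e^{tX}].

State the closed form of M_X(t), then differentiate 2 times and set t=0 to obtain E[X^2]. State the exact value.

M_X(t) = (1 - 2*t)^(-5/2)
M^(2)(t) = 35/(16*t^4*√(1 - 2*t) - 32*t^3*√(1 - 2*t) + 24*t^2*√(1 - 2*t) - 8*t*√(1 - 2*t) + √(1 - 2*t))

E[X^2] = M^(2)(0) = 35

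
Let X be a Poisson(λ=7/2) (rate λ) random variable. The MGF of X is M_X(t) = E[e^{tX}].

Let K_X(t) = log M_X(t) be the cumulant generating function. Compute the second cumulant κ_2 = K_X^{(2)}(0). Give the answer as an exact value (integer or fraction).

κ_2 = K′′(0) = 7/2

M_X(t) = e^(7*e^(t)/2 - 7/2)
K_X(t) = log M_X(t) = 7*e^(t)/2 - 7/2
K′(t) = 7*e^(t)/2
K′′(t) = 7*e^(t)/2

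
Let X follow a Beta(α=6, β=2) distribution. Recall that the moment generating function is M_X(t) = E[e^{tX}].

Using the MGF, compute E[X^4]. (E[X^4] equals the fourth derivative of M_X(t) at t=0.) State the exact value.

E[X^4] = M^(4)(0) = 21/55

M_X(t) = ₁F₁(6; 8; t)
M^(4)(t) = 21*₁F₁(10; 12; t)/55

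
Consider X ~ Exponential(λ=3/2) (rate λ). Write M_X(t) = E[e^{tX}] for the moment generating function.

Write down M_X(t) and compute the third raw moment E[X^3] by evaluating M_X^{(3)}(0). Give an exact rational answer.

M_X(t) = 3/(2*(3/2 - t))
D^3[M](t) = 144/(16*t^4 - 96*t^3 + 216*t^2 - 216*t + 81)

E[X^3] = D^3[M](0) = 16/9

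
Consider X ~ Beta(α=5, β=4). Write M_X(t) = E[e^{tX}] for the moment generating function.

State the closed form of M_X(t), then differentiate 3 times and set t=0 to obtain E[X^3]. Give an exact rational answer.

E[X^3] = M^(3)(0) = 7/33

M_X(t) = ₁F₁(5; 9; t)
M^(3)(t) = 7*₁F₁(8; 12; t)/33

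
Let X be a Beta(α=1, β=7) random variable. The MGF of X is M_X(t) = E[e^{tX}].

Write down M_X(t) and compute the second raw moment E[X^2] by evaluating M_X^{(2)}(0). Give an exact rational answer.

M_X(t) = ₁F₁(1; 8; t)
D^2[M](t) = ₁F₁(3; 10; t)/36

E[X^2] = D^2[M](0) = 1/36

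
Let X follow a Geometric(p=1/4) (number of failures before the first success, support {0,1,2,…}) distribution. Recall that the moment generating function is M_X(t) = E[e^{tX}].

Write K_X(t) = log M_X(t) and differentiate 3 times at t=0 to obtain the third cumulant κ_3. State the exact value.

κ_3 = K^(3)(0) = 84

M_X(t) = 1/(4*(1 - 3*e^(t)/4))
K_X(t) = log M_X(t) = -log(1 - 3*e^(t)/4) - 2*log(2)
K^(3)(t) = (-36*e^(2*t) - 48*e^(t))/(27*e^(3*t) - 108*e^(2*t) + 144*e^(t) - 64)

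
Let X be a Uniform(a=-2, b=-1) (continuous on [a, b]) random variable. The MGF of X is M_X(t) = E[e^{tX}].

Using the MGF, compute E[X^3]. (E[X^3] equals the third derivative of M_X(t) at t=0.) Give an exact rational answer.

M_X(t) = (e^(-t) - e^(-2*t))/t
D^3[M](t) = (-t^3*e^(t) + 8*t^3 - 3*t^2*e^(t) + 12*t^2 - 6*t*e^(t) + 12*t - 6*e^(t) + 6)*e^(-2*t)/t^4

E[X^3] = D^3[M](0) = -15/4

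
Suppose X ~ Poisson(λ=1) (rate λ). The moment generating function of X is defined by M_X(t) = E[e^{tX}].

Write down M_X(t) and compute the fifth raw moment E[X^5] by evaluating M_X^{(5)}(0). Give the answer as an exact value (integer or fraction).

M_X(t) = e^(e^(t) - 1)
dM/dt = e^(-1)*e^(t)*e^(e^(t))
d^2M/dt^2 = (e^(2*t)*e^(e^(t)) + e^(t)*e^(e^(t)))*e^(-1)
d^3M/dt^3 = (e^(3*t)*e^(e^(t)) + 3*e^(2*t)*e^(e^(t)) + e^(t)*e^(e^(t)))*e^(-1)
d^4M/dt^4 = (e^(4*t)*e^(e^(t)) + 6*e^(3*t)*e^(e^(t)) + 7*e^(2*t)*e^(e^(t)) + e^(t)*e^(e^(t)))*e^(-1)
d^5M/dt^5 = (e^(5*t)*e^(e^(t)) + 10*e^(4*t)*e^(e^(t)) + 25*e^(3*t)*e^(e^(t)) + 15*e^(2*t)*e^(e^(t)) + e^(t)*e^(e^(t)))*e^(-1)

E[X^5] = d^5M/dt^5 |_{t=0} = 52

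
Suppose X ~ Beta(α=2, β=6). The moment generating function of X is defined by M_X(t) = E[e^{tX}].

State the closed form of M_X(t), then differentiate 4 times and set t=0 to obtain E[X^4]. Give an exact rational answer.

E[X^4] = M^(4)(0) = 1/66

M_X(t) = ₁F₁(2; 8; t)
M^(4)(t) = ₁F₁(6; 12; t)/66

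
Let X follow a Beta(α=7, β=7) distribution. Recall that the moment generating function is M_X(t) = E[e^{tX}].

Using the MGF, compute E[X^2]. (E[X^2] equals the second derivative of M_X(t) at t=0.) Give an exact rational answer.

E[X^2] = M′′(0) = 4/15

M_X(t) = ₁F₁(7; 14; t)
M′(t) = ₁F₁(8; 15; t)/2
M′′(t) = 4*₁F₁(9; 16; t)/15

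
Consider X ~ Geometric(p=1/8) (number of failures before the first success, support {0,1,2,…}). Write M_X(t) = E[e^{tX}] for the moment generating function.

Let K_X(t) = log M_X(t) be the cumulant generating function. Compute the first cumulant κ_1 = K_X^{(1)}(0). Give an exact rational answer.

κ_1 = dK/dt |_{t=0} = 7

M_X(t) = 1/(8*(1 - 7*e^(t)/8))
K_X(t) = log M_X(t) = -log(1 - 7*e^(t)/8) - 3*log(2)
dK/dt = -7*e^(t)/(7*e^(t) - 8)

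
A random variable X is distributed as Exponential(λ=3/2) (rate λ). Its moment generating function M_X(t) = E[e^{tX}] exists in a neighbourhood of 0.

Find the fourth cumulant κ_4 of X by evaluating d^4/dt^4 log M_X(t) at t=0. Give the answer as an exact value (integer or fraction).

κ_4 = K^(4)(0) = 32/27

M_X(t) = 3/(2*(3/2 - t))
K_X(t) = log M_X(t) = -log(3/2 - t) - log(2) + log(3)
K^(4)(t) = 96/(16*t^4 - 96*t^3 + 216*t^2 - 216*t + 81)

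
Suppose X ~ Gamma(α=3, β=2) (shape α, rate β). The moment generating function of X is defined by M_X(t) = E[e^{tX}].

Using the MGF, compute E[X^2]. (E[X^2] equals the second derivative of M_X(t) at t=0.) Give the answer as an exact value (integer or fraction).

E[X^2] = D^2[M](0) = 3

M_X(t) = 8/(2 - t)^3
D^2[M](t) = -96/(t^5 - 10*t^4 + 40*t^3 - 80*t^2 + 80*t - 32)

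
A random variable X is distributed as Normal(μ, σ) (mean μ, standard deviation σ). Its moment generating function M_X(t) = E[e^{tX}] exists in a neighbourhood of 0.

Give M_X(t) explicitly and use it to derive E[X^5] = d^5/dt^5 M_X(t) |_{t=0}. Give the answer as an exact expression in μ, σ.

M_X(t) = e^(μ*t + σ^2*t^2/2)
M′(t) = μ*e^(μ*t)*e^(σ^2*t^2/2) + σ^2*t*e^(μ*t)*e^(σ^2*t^2/2)
M′′(t) = μ^2*e^(μ*t)*e^(σ^2*t^2/2) + 2*μ*σ^2*t*e^(μ*t)*e^(σ^2*t^2/2) + σ^4*t^2*e^(μ*t)*e^(σ^2*t^2/2) + σ^2*e^(μ*t)*e^(σ^2*t^2/2)

E[X^5] = M′′′′′(0) = μ*(μ^4 + 10*μ^2*σ^2 + 15*σ^4)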